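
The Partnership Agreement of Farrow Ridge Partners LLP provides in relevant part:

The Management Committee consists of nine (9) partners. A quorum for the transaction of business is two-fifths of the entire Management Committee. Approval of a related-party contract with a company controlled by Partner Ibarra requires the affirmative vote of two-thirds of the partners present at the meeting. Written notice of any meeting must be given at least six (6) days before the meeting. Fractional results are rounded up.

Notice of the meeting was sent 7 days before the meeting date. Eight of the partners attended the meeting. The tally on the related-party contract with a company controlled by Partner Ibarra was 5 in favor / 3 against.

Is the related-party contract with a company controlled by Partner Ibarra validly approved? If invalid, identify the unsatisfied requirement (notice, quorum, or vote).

Notice: 7 days given; 6 required (7 ≥ 6). Satisfied.
Quorum: 8 present; quorum is 4. Satisfied.
Vote: the related-party contract with a company controlled by Partner Ibarra requires two-thirds of the partners present (8). 2/3 of 8 = 5.33, rounded up to 6, so 6 affirmative votes are needed; 5 voted in favor. Not satisfied.

Invalid — vote requirement not satisfied.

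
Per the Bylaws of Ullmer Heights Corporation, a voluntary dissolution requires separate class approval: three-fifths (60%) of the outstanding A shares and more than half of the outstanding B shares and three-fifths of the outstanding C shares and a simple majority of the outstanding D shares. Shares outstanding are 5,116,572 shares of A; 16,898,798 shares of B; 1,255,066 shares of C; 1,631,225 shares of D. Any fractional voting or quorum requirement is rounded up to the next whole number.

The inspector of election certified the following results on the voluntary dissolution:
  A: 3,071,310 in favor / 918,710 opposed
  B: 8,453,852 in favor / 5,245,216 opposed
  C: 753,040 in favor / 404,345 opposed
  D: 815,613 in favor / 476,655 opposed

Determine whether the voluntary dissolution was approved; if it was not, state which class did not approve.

Approved — every class gave the required vote.

A: 3/5 of 5116572 = 3069943.20, rounded up to 3069944; 3,069,944 required, 3,071,310 in favor — approved.
B: a majority of 16898798 is 8449400; 8,449,400 required, 8,453,852 in favor — approved.
C: 3/5 of 1255066 = 753039.60, rounded up to 753040; 753,040 required, 753,040 in favor — approved.
D: a majority of 1631225 is 815613; 815,613 required, 815,613 in favor — approved.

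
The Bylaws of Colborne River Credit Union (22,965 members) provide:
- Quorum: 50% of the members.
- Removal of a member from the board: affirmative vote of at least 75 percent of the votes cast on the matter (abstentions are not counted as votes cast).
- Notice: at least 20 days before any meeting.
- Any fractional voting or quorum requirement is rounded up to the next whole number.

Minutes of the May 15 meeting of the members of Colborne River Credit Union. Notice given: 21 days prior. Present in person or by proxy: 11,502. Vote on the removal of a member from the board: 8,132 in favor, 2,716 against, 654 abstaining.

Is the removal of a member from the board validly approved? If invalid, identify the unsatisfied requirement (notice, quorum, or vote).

Notice: 21 days given; 20 required. Satisfied.
Quorum: 50% of 22,965 = 11,482.50, rounded up to 11,483; 11,502 present. Satisfied.
Vote: requires three-fourths of the votes cast (11,502 − 654 abstaining = 10,848); 3/4 of 10848 = 8136, so 8,136 needed; 8,132 in favor. Not satisfied.

Invalid — vote requirement not satisfied.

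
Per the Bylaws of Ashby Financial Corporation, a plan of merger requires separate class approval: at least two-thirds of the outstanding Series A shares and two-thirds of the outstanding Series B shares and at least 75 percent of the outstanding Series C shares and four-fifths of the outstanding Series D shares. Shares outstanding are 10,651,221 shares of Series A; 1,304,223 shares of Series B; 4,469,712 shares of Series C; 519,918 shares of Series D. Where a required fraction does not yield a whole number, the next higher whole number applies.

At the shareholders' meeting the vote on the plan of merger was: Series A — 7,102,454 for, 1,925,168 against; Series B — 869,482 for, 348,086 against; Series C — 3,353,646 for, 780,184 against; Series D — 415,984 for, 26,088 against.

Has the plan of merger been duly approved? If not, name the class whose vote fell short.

Series A: 2/3 of 10651221 = 7100814; 7,100,814 required, 7,102,454 in favor — approved.
Series B: 2/3 of 1304223 = 869482; 869,482 required, 869,482 in favor — approved.
Series C: 3/4 of 4469712 = 3352284; 3,352,284 required, 3,353,646 in favor — approved.
Series D: 4/5 of 519918 = 415934.40, rounded up to 415935; 415,935 required, 415,984 in favor — approved.

Approved — every class gave the required vote.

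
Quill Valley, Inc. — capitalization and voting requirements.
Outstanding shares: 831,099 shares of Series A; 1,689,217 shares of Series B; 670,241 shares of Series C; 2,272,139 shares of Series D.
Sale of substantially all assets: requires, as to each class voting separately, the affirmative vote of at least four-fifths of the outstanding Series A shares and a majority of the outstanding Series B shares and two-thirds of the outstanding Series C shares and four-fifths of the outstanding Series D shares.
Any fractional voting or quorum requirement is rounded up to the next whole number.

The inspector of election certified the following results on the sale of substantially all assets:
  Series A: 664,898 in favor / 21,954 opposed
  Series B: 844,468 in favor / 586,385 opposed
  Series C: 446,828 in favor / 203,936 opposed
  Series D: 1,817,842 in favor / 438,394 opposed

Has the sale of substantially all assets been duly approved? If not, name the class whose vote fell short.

Series A: 4/5 of 831099 = 664879.20, rounded up to 664880; 664,880 required, 664,898 in favor — approved.
Series B: a majority of 1689217 is 844609; 844,609 required, 844,468 in favor — not approved.
Series C: 2/3 of 670241 = 446827.33, rounded up to 446828; 446,828 required, 446,828 in favor — approved.
Series D: 4/5 of 2272139 = 1817711.20, rounded up to 1817712; 1,817,712 required, 1,817,842 in favor — approved.

Not approved — the Series B shares did not give the required vote.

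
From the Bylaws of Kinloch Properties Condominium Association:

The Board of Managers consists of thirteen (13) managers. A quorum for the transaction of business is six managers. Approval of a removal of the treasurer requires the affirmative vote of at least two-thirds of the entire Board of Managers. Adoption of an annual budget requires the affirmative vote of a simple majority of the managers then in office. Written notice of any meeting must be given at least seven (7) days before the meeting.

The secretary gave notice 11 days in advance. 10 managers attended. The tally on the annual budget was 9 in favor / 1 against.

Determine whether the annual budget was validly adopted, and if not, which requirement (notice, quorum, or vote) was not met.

Notice: 11 days given; 7 required (11 ≥ 7). Satisfied.
Quorum: 10 present; quorum is 6. Satisfied.
Vote: the annual budget requires a majority of the managers then in office (13). A majority of 13 is 7, so 7 affirmative votes are needed; 9 voted in favor. Satisfied.

Valid — all requirements satisfied.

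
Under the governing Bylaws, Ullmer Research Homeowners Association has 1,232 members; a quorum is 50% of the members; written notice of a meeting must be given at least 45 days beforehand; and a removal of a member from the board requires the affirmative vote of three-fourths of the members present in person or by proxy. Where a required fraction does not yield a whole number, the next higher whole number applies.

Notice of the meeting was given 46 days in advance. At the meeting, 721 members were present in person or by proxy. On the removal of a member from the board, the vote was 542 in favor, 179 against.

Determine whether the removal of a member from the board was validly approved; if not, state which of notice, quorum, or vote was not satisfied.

Notice: 46 days given; 45 required. Satisfied.
Quorum: 50% of 1,232 = 616; 721 present. Satisfied.
Vote: requires three-fourths of those present (721); 3/4 of 721 = 540.75, rounded up to 541, so 541 needed; 542 in favor. Satisfied.

Valid — all requirements satisfied.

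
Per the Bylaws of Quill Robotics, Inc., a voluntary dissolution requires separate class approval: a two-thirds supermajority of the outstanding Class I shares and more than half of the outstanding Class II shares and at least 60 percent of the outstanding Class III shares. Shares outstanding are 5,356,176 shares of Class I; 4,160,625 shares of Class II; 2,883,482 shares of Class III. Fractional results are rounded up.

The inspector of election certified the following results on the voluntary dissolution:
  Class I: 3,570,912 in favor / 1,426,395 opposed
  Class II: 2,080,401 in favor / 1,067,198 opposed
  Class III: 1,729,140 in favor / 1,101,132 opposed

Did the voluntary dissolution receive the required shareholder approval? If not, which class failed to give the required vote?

Class I: 2/3 of 5356176 = 3570784; 3,570,784 required, 3,570,912 in favor — approved.
Class II: a majority of 4160625 is 2080313; 2,080,313 required, 2,080,401 in favor — approved.
Class III: 3/5 of 2883482 = 1730089.20, rounded up to 1730090; 1,730,090 required, 1,729,140 in favor — not approved.

Not approved — the Class III shares did not give the required vote.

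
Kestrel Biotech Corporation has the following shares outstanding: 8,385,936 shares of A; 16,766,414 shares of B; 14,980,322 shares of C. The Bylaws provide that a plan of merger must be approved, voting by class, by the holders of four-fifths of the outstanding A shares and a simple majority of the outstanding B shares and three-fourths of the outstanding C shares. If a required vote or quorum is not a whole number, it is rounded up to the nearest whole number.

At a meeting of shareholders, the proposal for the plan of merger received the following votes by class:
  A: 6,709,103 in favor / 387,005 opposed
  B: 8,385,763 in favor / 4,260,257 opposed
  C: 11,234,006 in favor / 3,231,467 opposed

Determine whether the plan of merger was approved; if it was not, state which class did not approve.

A: 4/5 of 8385936 = 6708748.80, rounded up to 6708749; 6,708,749 required, 6,709,103 in favor — approved.
B: a majority of 16766414 is 8383208; 8,383,208 required, 8,385,763 in favor — approved.
C: 3/4 of 14980322 = 11235241.50, rounded up to 11235242; 11,235,242 required, 11,234,006 in favor — not approved.

Not approved — the C shares did not give the required vote.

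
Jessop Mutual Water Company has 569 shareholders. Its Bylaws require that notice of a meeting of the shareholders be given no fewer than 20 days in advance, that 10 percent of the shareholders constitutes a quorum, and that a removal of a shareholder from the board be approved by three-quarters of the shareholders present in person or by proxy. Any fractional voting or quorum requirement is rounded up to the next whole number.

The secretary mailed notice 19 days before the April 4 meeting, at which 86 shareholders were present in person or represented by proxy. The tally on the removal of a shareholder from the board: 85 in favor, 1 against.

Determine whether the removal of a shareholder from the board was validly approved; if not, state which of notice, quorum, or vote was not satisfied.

Invalid — notice requirement not satisfied.

Notice: 19 days given; 20 required. Not satisfied.
Quorum: 10% of 569 = 56.90, rounded up to 57; 86 present. Satisfied.
Vote: requires three-fourths of those present (86); 3/4 of 86 = 64.50, rounded up to 65, so 65 needed; 85 in favor. Satisfied.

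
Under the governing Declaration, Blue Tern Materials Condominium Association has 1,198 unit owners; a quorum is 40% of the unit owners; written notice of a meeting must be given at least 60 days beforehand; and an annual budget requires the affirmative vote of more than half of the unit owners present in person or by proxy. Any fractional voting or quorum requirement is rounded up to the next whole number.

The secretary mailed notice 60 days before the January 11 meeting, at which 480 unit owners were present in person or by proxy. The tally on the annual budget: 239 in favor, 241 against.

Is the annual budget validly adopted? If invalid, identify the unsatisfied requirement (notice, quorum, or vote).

Invalid — vote requirement not satisfied.

Notice: 60 days given; 60 required. Satisfied.
Quorum: 40% of 1,198 = 479.20, rounded up to 480; 480 present. Satisfied.
Vote: requires a majority of those present (480); a majority of 480 is 241, so 241 needed; 239 in favor. Not satisfied.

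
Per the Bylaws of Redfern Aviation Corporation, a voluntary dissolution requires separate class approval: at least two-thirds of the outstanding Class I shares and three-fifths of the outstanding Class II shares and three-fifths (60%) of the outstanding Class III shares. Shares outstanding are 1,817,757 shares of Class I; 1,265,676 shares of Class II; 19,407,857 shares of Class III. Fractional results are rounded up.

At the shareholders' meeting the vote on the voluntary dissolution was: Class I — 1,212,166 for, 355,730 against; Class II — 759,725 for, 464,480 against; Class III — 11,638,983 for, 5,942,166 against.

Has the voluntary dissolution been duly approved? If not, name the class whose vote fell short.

Not approved — the Class III shares did not give the required vote.

Class I: 2/3 of 1817757 = 1211838; 1,211,838 required, 1,212,166 in favor — approved.
Class II: 3/5 of 1265676 = 759405.60, rounded up to 759406; 759,406 required, 759,725 in favor — approved.
Class III: 3/5 of 19407857 = 11644714.20, rounded up to 11644715; 11,644,715 required, 11,638,983 in favor — not approved.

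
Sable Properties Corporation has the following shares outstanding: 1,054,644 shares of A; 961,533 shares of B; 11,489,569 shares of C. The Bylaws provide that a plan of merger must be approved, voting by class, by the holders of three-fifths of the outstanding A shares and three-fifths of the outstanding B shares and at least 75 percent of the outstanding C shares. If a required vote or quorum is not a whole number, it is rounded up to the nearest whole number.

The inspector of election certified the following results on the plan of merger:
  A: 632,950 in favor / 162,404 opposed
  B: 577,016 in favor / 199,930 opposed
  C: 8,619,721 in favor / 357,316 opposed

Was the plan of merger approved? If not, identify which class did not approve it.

A: 3/5 of 1054644 = 632786.40, rounded up to 632787; 632,787 required, 632,950 in favor — approved.
B: 3/5 of 961533 = 576919.80, rounded up to 576920; 576,920 required, 577,016 in favor — approved.
C: 3/4 of 11489569 = 8617176.75, rounded up to 8617177; 8,617,177 required, 8,619,721 in favor — approved.

Approved — every class gave the required vote.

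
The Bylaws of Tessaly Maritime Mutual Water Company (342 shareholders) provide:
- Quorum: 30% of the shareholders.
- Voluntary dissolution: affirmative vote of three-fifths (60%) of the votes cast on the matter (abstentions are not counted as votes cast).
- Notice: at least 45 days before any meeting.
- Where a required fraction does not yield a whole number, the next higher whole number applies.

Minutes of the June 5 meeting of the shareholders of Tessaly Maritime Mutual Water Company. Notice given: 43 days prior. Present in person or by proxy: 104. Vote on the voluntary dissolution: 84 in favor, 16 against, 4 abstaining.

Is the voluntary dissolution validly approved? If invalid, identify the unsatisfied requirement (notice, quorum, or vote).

Invalid — notice requirement not satisfied.

Notice: 43 days given; 45 required. Not satisfied.
Quorum: 30% of 342 = 102.60, rounded up to 103; 104 present. Satisfied.
Vote: requires three-fifths of the votes cast (104 − 4 abstaining = 100); 3/5 of 100 = 60, so 60 needed; 84 in favor. Satisfied.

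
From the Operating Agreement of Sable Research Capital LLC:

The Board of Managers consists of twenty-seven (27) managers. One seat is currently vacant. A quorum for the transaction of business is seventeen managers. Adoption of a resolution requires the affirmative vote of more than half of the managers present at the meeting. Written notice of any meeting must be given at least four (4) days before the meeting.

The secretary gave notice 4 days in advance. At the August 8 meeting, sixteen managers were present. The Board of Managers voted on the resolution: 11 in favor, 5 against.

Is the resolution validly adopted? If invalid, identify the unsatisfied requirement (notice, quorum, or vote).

Invalid — quorum requirement not satisfied.

Notice: 4 days given; 4 required (4 ≥ 4). Satisfied.
Quorum: 16 present; quorum is 17. Not satisfied.
Vote: the resolution requires a majority of the managers present (16). A majority of 16 is 9, so 9 affirmative votes are needed; 11 voted in favor. Satisfied. (Moot — without a quorum no business can be validly transacted.)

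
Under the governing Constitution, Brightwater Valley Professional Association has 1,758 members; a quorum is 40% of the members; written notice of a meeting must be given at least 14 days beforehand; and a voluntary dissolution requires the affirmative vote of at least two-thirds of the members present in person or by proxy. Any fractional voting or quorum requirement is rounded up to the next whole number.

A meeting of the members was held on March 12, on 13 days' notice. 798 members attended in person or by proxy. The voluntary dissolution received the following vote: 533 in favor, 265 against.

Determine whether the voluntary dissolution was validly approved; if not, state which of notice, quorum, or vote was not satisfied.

Notice: 13 days given; 14 required. Not satisfied.
Quorum: 40% of 1,758 = 703.20, rounded up to 704; 798 present. Satisfied.
Vote: requires two-thirds of those present (798); 2/3 of 798 = 532, so 532 needed; 533 in favor. Satisfied.

Invalid — notice requirement not satisfied.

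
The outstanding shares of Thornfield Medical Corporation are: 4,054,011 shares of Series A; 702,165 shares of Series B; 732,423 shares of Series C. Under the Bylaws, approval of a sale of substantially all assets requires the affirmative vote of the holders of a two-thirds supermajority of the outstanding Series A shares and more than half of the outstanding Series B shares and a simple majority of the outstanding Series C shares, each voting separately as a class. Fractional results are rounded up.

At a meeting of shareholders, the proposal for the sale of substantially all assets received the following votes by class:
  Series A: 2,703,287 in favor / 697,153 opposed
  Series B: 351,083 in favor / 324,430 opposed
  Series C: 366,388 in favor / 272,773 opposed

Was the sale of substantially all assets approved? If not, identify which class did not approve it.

Approved — every class gave the required vote.

Series A: 2/3 of 4054011 = 2702674; 2,702,674 required, 2,703,287 in favor — approved.
Series B: a majority of 702165 is 351083; 351,083 required, 351,083 in favor — approved.
Series C: a majority of 732423 is 366212; 366,212 required, 366,388 in favor — approved.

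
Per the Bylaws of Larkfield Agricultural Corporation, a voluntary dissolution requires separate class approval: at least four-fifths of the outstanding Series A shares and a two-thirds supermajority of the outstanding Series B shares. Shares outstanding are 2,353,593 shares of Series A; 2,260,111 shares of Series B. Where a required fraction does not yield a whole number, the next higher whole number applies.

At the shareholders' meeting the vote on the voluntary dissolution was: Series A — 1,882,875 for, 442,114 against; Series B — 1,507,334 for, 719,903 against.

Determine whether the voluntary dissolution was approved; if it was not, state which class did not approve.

Approved — every class gave the required vote.

Series A: 4/5 of 2353593 = 1882874.40, rounded up to 1882875; 1,882,875 required, 1,882,875 in favor — approved.
Series B: 2/3 of 2260111 = 1506740.67, rounded up to 1506741; 1,506,741 required, 1,507,334 in favor — approved.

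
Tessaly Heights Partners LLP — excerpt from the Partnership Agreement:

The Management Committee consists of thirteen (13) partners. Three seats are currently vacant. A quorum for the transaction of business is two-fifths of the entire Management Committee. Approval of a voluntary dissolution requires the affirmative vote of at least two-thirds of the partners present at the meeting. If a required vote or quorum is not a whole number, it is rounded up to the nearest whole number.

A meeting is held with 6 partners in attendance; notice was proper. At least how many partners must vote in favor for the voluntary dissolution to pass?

The voluntary dissolution requires two-thirds of the partners present (6).
2/3 of 6 = 4.

4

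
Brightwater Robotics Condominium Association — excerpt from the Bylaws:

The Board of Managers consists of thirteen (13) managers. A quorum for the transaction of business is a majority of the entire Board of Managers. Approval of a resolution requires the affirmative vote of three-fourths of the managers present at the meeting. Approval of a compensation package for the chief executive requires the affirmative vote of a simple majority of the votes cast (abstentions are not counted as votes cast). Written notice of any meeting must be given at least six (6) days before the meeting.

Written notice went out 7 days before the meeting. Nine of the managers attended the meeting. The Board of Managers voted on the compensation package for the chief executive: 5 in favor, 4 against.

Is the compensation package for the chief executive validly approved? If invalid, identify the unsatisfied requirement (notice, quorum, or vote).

Valid — all requirements satisfied.

Notice: 7 days given; 6 required (7 ≥ 6). Satisfied.
Quorum: 9 present; quorum is 7. Satisfied.
Vote: the compensation package for the chief executive requires a majority of the votes cast (9). A majority of 9 is 5, so 5 affirmative votes are needed; 5 voted in favor. Satisfied.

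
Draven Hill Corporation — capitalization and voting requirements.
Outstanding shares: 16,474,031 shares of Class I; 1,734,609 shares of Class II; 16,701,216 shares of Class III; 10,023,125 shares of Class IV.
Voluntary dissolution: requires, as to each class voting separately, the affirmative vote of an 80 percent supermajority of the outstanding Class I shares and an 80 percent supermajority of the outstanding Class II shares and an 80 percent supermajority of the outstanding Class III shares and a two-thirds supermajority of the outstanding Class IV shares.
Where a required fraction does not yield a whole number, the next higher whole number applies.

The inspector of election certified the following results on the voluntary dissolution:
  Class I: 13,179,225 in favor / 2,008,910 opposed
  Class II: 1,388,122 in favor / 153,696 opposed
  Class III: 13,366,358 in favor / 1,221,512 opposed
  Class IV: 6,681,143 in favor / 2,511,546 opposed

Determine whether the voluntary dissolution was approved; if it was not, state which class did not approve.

Not approved — the Class IV shares did not give the required vote.

Class I: 4/5 of 16474031 = 13179224.80, rounded up to 13179225; 13,179,225 required, 13,179,225 in favor — approved.
Class II: 4/5 of 1734609 = 1387687.20, rounded up to 1387688; 1,387,688 required, 1,388,122 in favor — approved.
Class III: 4/5 of 16701216 = 13360972.80, rounded up to 13360973; 13,360,973 required, 13,366,358 in favor — approved.
Class IV: 2/3 of 10023125 = 6682083.33, rounded up to 6682084; 6,682,084 required, 6,681,143 in favor — not approved.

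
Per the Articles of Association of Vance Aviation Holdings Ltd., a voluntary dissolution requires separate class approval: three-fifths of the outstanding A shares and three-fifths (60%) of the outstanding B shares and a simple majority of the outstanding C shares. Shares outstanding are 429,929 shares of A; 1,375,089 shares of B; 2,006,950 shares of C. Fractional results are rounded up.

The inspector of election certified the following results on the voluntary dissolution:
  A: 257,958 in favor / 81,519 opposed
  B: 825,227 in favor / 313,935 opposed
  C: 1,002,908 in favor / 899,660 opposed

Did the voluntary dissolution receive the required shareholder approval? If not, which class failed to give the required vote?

A: 3/5 of 429929 = 257957.40, rounded up to 257958; 257,958 required, 257,958 in favor — approved.
B: 3/5 of 1375089 = 825053.40, rounded up to 825054; 825,054 required, 825,227 in favor — approved.
C: a majority of 2006950 is 1003476; 1,003,476 required, 1,002,908 in favor — not approved.

Not approved — the C shares did not give the required vote.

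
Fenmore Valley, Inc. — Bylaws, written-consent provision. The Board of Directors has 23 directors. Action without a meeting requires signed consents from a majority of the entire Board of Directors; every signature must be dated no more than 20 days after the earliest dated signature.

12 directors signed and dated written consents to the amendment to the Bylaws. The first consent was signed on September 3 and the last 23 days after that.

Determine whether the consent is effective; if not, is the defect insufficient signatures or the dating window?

Signatures required: a majority of 23 — a majority of 23 is 12, so 12 needed; 12 signed. Sufficient.
Dating window: the latest signature is 23 days after the earliest; the limit is 20 days. Outside the window.

Not effective — dating-window requirement not satisfied.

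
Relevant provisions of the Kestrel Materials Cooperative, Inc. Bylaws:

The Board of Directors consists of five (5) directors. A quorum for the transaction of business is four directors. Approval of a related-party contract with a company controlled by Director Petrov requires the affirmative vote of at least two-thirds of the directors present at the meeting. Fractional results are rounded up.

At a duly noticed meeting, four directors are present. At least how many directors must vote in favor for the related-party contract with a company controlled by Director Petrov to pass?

The related-party contract with a company controlled by Director Petrov requires two-thirds of the directors present (4).
2/3 of 4 = 2.67, rounded up to 3.

3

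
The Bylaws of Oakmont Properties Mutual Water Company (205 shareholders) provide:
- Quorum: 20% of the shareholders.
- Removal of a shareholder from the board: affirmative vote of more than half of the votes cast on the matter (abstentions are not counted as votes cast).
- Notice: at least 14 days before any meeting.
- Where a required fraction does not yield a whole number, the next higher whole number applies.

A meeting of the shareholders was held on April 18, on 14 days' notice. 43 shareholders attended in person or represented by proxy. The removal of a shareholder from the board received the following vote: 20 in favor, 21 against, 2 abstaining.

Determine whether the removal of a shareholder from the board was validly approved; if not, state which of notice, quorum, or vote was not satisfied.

Notice: 14 days given; 14 required. Satisfied.
Quorum: 20% of 205 = 41; 43 present. Satisfied.
Vote: requires a majority of the votes cast (43 − 2 abstaining = 41); a majority of 41 is 21, so 21 needed; 20 in favor. Not satisfied.

Invalid — vote requirement not satisfied.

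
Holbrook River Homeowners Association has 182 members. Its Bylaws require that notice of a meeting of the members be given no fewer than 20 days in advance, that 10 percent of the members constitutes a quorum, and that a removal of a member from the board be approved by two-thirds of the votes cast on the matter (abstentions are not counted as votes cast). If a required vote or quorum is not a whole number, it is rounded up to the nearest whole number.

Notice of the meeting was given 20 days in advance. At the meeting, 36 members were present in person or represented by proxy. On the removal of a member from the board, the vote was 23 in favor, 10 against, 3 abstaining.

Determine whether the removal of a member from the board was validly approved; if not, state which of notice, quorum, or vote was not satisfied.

Notice: 20 days given; 20 required. Satisfied.
Quorum: 10% of 182 = 18.20, rounded up to 19; 36 present. Satisfied.
Vote: requires two-thirds of the votes cast (36 − 3 abstaining = 33); 2/3 of 33 = 22, so 22 needed; 23 in favor. Satisfied.

Valid — all requirements satisfied.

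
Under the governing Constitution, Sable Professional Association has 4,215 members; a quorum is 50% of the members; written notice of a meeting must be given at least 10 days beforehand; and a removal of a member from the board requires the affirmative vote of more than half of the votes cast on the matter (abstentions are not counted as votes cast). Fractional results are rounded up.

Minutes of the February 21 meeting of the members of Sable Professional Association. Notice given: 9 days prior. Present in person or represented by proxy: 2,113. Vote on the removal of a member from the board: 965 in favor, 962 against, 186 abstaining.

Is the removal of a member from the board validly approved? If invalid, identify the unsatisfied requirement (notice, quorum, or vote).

Invalid — notice requirement not satisfied.

Notice: 9 days given; 10 required. Not satisfied.
Quorum: 50% of 4,215 = 2,107.50, rounded up to 2,108; 2,113 present. Satisfied.
Vote: requires a majority of the votes cast (2,113 − 186 abstaining = 1,927); a majority of 1927 is 964, so 964 needed; 965 in favor. Satisfied.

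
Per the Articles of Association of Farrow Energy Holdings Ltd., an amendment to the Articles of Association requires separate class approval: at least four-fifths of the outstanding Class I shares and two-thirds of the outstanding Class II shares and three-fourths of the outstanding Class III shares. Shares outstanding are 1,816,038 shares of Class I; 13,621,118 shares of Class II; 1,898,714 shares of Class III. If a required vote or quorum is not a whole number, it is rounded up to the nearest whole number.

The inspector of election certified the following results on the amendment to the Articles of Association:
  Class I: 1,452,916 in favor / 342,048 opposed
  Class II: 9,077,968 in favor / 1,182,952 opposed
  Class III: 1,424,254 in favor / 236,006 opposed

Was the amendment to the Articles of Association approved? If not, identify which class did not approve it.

Not approved — the Class II shares did not give the required vote.

Class I: 4/5 of 1816038 = 1452830.40, rounded up to 1452831; 1,452,831 required, 1,452,916 in favor — approved.
Class II: 2/3 of 13621118 = 9080745.33, rounded up to 9080746; 9,080,746 required, 9,077,968 in favor — not approved.
Class III: 3/4 of 1898714 = 1424035.50, rounded up to 1424036; 1,424,036 required, 1,424,254 in favor — approved.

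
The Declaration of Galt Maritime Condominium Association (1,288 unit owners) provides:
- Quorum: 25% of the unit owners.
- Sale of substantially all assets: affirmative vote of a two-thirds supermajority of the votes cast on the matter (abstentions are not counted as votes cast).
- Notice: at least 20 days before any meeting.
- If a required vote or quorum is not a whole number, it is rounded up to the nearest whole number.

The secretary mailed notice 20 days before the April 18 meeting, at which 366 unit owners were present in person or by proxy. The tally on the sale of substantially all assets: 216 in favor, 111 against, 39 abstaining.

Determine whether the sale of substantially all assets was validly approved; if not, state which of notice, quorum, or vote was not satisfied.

Notice: 20 days given; 20 required. Satisfied.
Quorum: 25% of 1,288 = 322; 366 present. Satisfied.
Vote: requires two-thirds of the votes cast (366 − 39 abstaining = 327); 2/3 of 327 = 218, so 218 needed; 216 in favor. Not satisfied.

Invalid — vote requirement not satisfied.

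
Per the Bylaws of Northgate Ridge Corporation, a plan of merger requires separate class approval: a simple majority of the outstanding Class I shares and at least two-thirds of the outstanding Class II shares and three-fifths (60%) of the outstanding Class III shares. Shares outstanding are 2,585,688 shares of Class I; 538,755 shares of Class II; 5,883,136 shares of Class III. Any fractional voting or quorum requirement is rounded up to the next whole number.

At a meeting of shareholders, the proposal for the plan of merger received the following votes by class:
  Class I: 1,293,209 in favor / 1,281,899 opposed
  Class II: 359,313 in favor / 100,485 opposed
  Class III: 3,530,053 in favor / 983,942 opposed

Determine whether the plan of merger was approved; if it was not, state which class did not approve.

Class I: a majority of 2585688 is 1292845; 1,292,845 required, 1,293,209 in favor — approved.
Class II: 2/3 of 538755 = 359170; 359,170 required, 359,313 in favor — approved.
Class III: 3/5 of 5883136 = 3529881.60, rounded up to 3529882; 3,529,882 required, 3,530,053 in favor — approved.

Approved — every class gave the required vote.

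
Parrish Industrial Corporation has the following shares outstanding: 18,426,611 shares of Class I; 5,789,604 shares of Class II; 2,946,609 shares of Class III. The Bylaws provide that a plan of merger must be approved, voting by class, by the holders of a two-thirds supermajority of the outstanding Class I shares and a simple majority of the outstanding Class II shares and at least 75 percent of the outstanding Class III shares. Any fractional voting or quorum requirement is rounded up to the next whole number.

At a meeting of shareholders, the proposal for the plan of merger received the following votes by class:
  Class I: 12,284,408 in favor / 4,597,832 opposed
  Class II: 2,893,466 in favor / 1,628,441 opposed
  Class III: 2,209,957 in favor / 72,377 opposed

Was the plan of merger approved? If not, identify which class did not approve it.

Not approved — the Class II shares did not give the required vote.

Class I: 2/3 of 18426611 = 12284407.33, rounded up to 12284408; 12,284,408 required, 12,284,408 in favor — approved.
Class II: a majority of 5789604 is 2894803; 2,894,803 required, 2,893,466 in favor — not approved.
Class III: 3/4 of 2946609 = 2209956.75, rounded up to 2209957; 2,209,957 required, 2,209,957 in favor — approved.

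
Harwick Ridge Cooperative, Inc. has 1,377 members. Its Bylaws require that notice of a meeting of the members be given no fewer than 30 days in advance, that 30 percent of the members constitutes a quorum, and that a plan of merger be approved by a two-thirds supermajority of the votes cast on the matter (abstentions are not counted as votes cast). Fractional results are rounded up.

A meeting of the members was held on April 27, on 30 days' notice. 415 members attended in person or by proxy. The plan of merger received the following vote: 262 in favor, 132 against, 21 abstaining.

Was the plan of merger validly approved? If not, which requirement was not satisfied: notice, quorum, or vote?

Notice: 30 days given; 30 required. Satisfied.
Quorum: 30% of 1,377 = 413.10, rounded up to 414; 415 present. Satisfied.
Vote: requires two-thirds of the votes cast (415 − 21 abstaining = 394); 2/3 of 394 = 262.67, rounded up to 263, so 263 needed; 262 in favor. Not satisfied.

Invalid — vote requirement not satisfied.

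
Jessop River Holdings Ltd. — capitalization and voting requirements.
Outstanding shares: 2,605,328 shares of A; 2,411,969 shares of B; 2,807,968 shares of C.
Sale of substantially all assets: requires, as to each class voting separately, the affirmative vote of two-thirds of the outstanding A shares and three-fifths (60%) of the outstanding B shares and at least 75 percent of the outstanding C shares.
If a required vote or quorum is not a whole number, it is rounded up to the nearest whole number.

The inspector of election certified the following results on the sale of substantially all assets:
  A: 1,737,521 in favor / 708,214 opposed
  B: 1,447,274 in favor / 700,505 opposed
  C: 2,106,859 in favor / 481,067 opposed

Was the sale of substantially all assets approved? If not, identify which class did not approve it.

Approved — every class gave the required vote.

A: 2/3 of 2605328 = 1736885.33, rounded up to 1736886; 1,736,886 required, 1,737,521 in favor — approved.
B: 3/5 of 2411969 = 1447181.40, rounded up to 1447182; 1,447,182 required, 1,447,274 in favor — approved.
C: 3/4 of 2807968 = 2105976; 2,105,976 required, 2,106,859 in favor — approved.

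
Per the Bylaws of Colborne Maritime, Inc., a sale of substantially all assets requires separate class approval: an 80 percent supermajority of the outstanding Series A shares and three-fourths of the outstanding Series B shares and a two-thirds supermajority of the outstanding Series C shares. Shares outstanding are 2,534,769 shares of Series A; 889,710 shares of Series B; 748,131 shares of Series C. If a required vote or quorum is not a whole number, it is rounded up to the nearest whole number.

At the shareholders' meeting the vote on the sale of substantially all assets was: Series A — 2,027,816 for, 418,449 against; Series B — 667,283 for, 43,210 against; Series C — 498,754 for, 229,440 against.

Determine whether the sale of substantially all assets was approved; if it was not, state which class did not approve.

Approved — every class gave the required vote.

Series A: 4/5 of 2534769 = 2027815.20, rounded up to 2027816; 2,027,816 required, 2,027,816 in favor — approved.
Series B: 3/4 of 889710 = 667282.50, rounded up to 667283; 667,283 required, 667,283 in favor — approved.
Series C: 2/3 of 748131 = 498754; 498,754 required, 498,754 in favor — approved.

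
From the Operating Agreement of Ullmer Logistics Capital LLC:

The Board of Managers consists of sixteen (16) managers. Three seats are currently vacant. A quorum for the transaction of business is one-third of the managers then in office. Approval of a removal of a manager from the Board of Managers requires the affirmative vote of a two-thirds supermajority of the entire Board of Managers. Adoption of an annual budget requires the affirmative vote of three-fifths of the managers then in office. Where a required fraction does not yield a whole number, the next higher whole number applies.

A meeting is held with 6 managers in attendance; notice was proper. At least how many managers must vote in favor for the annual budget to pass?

8

The annual budget requires three-fifths of the managers then in office (13).
3/5 of 13 = 7.80, rounded up to 8.
(Only 6 can vote, so the annual budget cannot pass at this meeting, but the required vote is still 8.)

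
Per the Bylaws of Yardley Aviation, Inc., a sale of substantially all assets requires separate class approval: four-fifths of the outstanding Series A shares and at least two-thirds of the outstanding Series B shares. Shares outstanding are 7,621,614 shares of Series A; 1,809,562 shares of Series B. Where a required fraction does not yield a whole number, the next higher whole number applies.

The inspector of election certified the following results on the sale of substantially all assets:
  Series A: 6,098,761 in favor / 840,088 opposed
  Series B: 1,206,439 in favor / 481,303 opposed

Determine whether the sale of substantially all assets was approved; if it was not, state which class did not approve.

Series A: 4/5 of 7621614 = 6097291.20, rounded up to 6097292; 6,097,292 required, 6,098,761 in favor — approved.
Series B: 2/3 of 1809562 = 1206374.67, rounded up to 1206375; 1,206,375 required, 1,206,439 in favor — approved.

Approved — every class gave the required vote.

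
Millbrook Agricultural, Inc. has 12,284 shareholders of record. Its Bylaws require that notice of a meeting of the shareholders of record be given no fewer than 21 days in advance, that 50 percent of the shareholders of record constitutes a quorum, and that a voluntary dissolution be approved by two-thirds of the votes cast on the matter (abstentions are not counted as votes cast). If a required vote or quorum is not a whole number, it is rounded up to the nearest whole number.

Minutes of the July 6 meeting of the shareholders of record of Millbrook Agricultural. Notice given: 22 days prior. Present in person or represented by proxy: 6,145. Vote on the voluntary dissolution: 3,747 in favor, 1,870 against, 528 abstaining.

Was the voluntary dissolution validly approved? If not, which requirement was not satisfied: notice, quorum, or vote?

Notice: 22 days given; 21 required. Satisfied.
Quorum: 50% of 12,284 = 6,142; 6,145 present. Satisfied.
Vote: requires two-thirds of the votes cast (6,145 − 528 abstaining = 5,617); 2/3 of 5617 = 3744.67, rounded up to 3745, so 3,745 needed; 3,747 in favor. Satisfied.

Valid — all requirements satisfied.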